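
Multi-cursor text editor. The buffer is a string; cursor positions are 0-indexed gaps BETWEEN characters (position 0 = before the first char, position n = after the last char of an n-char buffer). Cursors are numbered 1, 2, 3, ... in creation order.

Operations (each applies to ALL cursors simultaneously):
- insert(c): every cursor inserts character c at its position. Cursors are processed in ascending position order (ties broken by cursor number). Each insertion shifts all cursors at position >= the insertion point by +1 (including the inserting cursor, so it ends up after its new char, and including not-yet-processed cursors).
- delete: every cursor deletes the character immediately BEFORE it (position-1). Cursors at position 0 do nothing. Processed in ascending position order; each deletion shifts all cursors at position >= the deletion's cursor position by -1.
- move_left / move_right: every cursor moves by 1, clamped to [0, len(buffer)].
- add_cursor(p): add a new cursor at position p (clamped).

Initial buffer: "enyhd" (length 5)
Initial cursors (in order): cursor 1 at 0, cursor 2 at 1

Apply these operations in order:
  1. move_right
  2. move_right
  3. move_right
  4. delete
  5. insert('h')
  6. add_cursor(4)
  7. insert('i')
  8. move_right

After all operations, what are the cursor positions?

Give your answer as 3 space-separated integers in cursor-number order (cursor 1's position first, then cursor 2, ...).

After op 1 (move_right): buffer="enyhd" (len 5), cursors c1@1 c2@2, authorship .....
After op 2 (move_right): buffer="enyhd" (len 5), cursors c1@2 c2@3, authorship .....
After op 3 (move_right): buffer="enyhd" (len 5), cursors c1@3 c2@4, authorship .....
After op 4 (delete): buffer="end" (len 3), cursors c1@2 c2@2, authorship ...
After op 5 (insert('h')): buffer="enhhd" (len 5), cursors c1@4 c2@4, authorship ..12.
After op 6 (add_cursor(4)): buffer="enhhd" (len 5), cursors c1@4 c2@4 c3@4, authorship ..12.
After op 7 (insert('i')): buffer="enhhiiid" (len 8), cursors c1@7 c2@7 c3@7, authorship ..12123.
After op 8 (move_right): buffer="enhhiiid" (len 8), cursors c1@8 c2@8 c3@8, authorship ..12123.

Answer: 8 8 8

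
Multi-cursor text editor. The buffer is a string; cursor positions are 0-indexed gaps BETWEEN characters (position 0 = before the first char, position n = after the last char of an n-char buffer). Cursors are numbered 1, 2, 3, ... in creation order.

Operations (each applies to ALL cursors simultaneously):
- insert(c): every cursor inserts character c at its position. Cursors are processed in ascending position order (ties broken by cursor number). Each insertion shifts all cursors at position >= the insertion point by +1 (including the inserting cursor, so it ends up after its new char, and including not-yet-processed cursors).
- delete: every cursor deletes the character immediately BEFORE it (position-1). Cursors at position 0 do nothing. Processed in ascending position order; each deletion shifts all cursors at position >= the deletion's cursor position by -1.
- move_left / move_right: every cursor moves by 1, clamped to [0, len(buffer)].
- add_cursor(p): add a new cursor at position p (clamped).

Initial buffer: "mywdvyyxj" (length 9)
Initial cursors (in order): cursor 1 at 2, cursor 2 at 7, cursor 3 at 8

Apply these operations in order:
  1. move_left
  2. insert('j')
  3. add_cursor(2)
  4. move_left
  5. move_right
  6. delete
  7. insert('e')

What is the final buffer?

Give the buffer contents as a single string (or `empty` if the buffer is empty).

Answer: eeywdvyeyexj

Derivation:
After op 1 (move_left): buffer="mywdvyyxj" (len 9), cursors c1@1 c2@6 c3@7, authorship .........
After op 2 (insert('j')): buffer="mjywdvyjyjxj" (len 12), cursors c1@2 c2@8 c3@10, authorship .1.....2.3..
After op 3 (add_cursor(2)): buffer="mjywdvyjyjxj" (len 12), cursors c1@2 c4@2 c2@8 c3@10, authorship .1.....2.3..
After op 4 (move_left): buffer="mjywdvyjyjxj" (len 12), cursors c1@1 c4@1 c2@7 c3@9, authorship .1.....2.3..
After op 5 (move_right): buffer="mjywdvyjyjxj" (len 12), cursors c1@2 c4@2 c2@8 c3@10, authorship .1.....2.3..
After op 6 (delete): buffer="ywdvyyxj" (len 8), cursors c1@0 c4@0 c2@5 c3@6, authorship ........
After op 7 (insert('e')): buffer="eeywdvyeyexj" (len 12), cursors c1@2 c4@2 c2@8 c3@10, authorship 14.....2.3..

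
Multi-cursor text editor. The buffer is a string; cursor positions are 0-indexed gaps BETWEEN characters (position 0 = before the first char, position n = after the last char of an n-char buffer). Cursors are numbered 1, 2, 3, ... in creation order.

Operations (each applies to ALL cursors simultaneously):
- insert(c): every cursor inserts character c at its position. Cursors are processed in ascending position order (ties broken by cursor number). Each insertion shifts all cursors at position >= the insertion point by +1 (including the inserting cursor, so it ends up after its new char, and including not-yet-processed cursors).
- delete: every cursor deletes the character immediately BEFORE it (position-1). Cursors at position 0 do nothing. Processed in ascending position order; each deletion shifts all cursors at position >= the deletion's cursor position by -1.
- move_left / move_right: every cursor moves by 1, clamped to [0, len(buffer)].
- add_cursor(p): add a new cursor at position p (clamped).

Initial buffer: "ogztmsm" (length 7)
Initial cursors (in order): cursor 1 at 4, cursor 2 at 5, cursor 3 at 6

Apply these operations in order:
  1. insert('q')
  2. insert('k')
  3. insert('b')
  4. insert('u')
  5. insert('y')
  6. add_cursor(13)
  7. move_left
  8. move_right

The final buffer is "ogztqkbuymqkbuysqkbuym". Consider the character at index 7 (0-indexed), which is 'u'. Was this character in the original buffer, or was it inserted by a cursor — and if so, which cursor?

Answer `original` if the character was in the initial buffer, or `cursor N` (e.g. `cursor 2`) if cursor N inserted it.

After op 1 (insert('q')): buffer="ogztqmqsqm" (len 10), cursors c1@5 c2@7 c3@9, authorship ....1.2.3.
After op 2 (insert('k')): buffer="ogztqkmqksqkm" (len 13), cursors c1@6 c2@9 c3@12, authorship ....11.22.33.
After op 3 (insert('b')): buffer="ogztqkbmqkbsqkbm" (len 16), cursors c1@7 c2@11 c3@15, authorship ....111.222.333.
After op 4 (insert('u')): buffer="ogztqkbumqkbusqkbum" (len 19), cursors c1@8 c2@13 c3@18, authorship ....1111.2222.3333.
After op 5 (insert('y')): buffer="ogztqkbuymqkbuysqkbuym" (len 22), cursors c1@9 c2@15 c3@21, authorship ....11111.22222.33333.
After op 6 (add_cursor(13)): buffer="ogztqkbuymqkbuysqkbuym" (len 22), cursors c1@9 c4@13 c2@15 c3@21, authorship ....11111.22222.33333.
After op 7 (move_left): buffer="ogztqkbuymqkbuysqkbuym" (len 22), cursors c1@8 c4@12 c2@14 c3@20, authorship ....11111.22222.33333.
After op 8 (move_right): buffer="ogztqkbuymqkbuysqkbuym" (len 22), cursors c1@9 c4@13 c2@15 c3@21, authorship ....11111.22222.33333.
Authorship (.=original, N=cursor N): . . . . 1 1 1 1 1 . 2 2 2 2 2 . 3 3 3 3 3 .
Index 7: author = 1

Answer: cursor 1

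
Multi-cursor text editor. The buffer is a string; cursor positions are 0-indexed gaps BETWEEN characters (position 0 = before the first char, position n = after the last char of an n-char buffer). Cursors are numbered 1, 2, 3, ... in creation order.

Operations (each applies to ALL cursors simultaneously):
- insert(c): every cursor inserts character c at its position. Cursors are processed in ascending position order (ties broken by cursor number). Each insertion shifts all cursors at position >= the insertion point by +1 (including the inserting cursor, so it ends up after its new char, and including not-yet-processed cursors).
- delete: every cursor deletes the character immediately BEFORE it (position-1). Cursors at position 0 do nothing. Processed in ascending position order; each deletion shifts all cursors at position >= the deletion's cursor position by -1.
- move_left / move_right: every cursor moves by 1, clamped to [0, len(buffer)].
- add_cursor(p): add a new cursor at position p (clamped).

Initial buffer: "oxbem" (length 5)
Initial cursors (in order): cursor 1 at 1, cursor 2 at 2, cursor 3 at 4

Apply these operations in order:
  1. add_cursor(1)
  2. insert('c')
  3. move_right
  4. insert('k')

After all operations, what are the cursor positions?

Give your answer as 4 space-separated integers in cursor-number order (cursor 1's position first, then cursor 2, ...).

After op 1 (add_cursor(1)): buffer="oxbem" (len 5), cursors c1@1 c4@1 c2@2 c3@4, authorship .....
After op 2 (insert('c')): buffer="occxcbecm" (len 9), cursors c1@3 c4@3 c2@5 c3@8, authorship .14.2..3.
After op 3 (move_right): buffer="occxcbecm" (len 9), cursors c1@4 c4@4 c2@6 c3@9, authorship .14.2..3.
After op 4 (insert('k')): buffer="occxkkcbkecmk" (len 13), cursors c1@6 c4@6 c2@9 c3@13, authorship .14.142.2.3.3

Answer: 6 9 13 6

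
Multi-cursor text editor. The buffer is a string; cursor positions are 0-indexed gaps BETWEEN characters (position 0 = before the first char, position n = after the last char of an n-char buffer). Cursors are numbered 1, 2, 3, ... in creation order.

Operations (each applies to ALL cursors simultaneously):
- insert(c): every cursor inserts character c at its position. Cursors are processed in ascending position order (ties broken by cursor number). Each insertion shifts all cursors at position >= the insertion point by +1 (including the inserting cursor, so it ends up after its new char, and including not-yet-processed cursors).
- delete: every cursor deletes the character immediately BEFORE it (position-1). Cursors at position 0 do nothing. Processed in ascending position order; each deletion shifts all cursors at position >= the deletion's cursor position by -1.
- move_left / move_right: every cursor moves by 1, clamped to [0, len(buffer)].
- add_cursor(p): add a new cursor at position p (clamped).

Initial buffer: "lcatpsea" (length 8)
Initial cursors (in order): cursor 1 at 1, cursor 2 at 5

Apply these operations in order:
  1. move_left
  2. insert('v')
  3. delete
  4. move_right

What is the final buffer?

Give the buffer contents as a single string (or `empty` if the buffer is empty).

After op 1 (move_left): buffer="lcatpsea" (len 8), cursors c1@0 c2@4, authorship ........
After op 2 (insert('v')): buffer="vlcatvpsea" (len 10), cursors c1@1 c2@6, authorship 1....2....
After op 3 (delete): buffer="lcatpsea" (len 8), cursors c1@0 c2@4, authorship ........
After op 4 (move_right): buffer="lcatpsea" (len 8), cursors c1@1 c2@5, authorship ........

Answer: lcatpsea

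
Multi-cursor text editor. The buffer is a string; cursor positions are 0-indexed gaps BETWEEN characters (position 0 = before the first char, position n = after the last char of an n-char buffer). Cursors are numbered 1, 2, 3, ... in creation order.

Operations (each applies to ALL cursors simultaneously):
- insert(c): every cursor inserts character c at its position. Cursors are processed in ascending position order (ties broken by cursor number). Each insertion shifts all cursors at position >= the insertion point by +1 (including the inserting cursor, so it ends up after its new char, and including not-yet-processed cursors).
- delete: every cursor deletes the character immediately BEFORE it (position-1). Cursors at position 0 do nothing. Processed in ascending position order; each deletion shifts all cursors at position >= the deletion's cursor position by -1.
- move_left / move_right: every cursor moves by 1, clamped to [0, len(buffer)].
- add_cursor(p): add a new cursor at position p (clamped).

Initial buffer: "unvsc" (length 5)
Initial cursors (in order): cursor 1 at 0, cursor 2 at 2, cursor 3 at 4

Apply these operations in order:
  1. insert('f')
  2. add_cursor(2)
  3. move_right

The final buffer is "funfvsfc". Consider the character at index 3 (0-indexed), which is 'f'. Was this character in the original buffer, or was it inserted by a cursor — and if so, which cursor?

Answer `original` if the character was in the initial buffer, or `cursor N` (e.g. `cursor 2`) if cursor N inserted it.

Answer: cursor 2

Derivation:
After op 1 (insert('f')): buffer="funfvsfc" (len 8), cursors c1@1 c2@4 c3@7, authorship 1..2..3.
After op 2 (add_cursor(2)): buffer="funfvsfc" (len 8), cursors c1@1 c4@2 c2@4 c3@7, authorship 1..2..3.
After op 3 (move_right): buffer="funfvsfc" (len 8), cursors c1@2 c4@3 c2@5 c3@8, authorship 1..2..3.
Authorship (.=original, N=cursor N): 1 . . 2 . . 3 .
Index 3: author = 2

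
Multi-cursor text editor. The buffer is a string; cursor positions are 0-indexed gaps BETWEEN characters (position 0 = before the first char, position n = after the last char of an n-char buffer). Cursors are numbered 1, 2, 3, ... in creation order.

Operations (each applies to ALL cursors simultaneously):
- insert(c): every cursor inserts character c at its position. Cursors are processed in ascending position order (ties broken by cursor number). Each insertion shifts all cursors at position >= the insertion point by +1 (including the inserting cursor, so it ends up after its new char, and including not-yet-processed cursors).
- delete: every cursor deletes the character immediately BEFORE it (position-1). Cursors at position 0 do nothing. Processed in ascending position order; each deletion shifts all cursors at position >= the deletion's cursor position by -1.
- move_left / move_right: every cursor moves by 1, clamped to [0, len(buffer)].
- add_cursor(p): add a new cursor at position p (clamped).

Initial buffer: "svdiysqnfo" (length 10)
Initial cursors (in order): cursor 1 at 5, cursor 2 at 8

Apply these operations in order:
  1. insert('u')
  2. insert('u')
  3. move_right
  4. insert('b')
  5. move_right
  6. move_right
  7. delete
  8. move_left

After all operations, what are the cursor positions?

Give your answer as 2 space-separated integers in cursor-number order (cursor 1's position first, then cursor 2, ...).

After op 1 (insert('u')): buffer="svdiyusqnufo" (len 12), cursors c1@6 c2@10, authorship .....1...2..
After op 2 (insert('u')): buffer="svdiyuusqnuufo" (len 14), cursors c1@7 c2@12, authorship .....11...22..
After op 3 (move_right): buffer="svdiyuusqnuufo" (len 14), cursors c1@8 c2@13, authorship .....11...22..
After op 4 (insert('b')): buffer="svdiyuusbqnuufbo" (len 16), cursors c1@9 c2@15, authorship .....11.1..22.2.
After op 5 (move_right): buffer="svdiyuusbqnuufbo" (len 16), cursors c1@10 c2@16, authorship .....11.1..22.2.
After op 6 (move_right): buffer="svdiyuusbqnuufbo" (len 16), cursors c1@11 c2@16, authorship .....11.1..22.2.
After op 7 (delete): buffer="svdiyuusbquufb" (len 14), cursors c1@10 c2@14, authorship .....11.1.22.2
After op 8 (move_left): buffer="svdiyuusbquufb" (len 14), cursors c1@9 c2@13, authorship .....11.1.22.2

Answer: 9 13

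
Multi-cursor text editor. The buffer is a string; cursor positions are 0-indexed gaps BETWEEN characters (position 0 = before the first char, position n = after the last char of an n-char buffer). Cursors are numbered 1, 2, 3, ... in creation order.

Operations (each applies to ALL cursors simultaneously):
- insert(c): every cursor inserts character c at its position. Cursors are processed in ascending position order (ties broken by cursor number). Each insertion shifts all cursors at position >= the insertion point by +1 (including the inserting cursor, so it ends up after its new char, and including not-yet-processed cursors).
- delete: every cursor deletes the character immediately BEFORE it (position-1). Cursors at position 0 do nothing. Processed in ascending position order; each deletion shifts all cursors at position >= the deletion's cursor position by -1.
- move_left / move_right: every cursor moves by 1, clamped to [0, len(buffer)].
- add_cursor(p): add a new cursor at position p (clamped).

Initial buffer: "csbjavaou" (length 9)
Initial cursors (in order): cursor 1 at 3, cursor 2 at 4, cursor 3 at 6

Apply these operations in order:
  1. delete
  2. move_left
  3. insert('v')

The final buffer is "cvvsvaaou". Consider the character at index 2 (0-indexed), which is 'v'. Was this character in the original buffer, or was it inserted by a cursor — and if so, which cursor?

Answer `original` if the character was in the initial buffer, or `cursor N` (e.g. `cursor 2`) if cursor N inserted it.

Answer: cursor 2

Derivation:
After op 1 (delete): buffer="csaaou" (len 6), cursors c1@2 c2@2 c3@3, authorship ......
After op 2 (move_left): buffer="csaaou" (len 6), cursors c1@1 c2@1 c3@2, authorship ......
After op 3 (insert('v')): buffer="cvvsvaaou" (len 9), cursors c1@3 c2@3 c3@5, authorship .12.3....
Authorship (.=original, N=cursor N): . 1 2 . 3 . . . .
Index 2: author = 2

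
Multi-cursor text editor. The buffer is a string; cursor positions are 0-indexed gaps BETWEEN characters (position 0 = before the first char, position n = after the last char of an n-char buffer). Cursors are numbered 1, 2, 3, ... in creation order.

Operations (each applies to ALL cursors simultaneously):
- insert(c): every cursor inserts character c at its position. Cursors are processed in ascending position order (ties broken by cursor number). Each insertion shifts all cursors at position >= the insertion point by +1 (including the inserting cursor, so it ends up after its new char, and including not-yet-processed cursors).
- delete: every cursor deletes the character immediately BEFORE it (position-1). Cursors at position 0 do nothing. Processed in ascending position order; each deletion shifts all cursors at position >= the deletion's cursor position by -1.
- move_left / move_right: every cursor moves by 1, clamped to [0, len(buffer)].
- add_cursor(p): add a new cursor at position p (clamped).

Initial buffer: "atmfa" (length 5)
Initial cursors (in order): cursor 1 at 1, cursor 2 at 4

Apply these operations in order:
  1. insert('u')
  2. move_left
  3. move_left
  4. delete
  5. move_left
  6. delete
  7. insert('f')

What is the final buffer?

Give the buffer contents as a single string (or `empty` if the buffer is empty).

After op 1 (insert('u')): buffer="autmfua" (len 7), cursors c1@2 c2@6, authorship .1...2.
After op 2 (move_left): buffer="autmfua" (len 7), cursors c1@1 c2@5, authorship .1...2.
After op 3 (move_left): buffer="autmfua" (len 7), cursors c1@0 c2@4, authorship .1...2.
After op 4 (delete): buffer="autfua" (len 6), cursors c1@0 c2@3, authorship .1..2.
After op 5 (move_left): buffer="autfua" (len 6), cursors c1@0 c2@2, authorship .1..2.
After op 6 (delete): buffer="atfua" (len 5), cursors c1@0 c2@1, authorship ...2.
After op 7 (insert('f')): buffer="faftfua" (len 7), cursors c1@1 c2@3, authorship 1.2..2.

Answer: faftfua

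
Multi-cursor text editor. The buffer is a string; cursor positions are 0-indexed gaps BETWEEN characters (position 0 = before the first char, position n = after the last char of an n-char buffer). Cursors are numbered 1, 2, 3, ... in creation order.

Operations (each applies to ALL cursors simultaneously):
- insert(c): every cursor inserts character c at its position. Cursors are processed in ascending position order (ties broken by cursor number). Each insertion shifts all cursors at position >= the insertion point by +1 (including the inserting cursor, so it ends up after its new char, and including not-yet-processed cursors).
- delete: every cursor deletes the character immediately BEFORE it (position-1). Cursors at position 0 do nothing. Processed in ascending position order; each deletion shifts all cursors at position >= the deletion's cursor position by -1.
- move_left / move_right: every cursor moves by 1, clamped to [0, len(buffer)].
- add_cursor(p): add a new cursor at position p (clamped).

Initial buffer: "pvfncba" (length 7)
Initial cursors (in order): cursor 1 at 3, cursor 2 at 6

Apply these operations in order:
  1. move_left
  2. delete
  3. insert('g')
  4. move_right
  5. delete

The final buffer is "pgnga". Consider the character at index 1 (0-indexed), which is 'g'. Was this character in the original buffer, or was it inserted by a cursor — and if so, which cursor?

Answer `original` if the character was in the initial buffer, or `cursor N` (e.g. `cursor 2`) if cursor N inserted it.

After op 1 (move_left): buffer="pvfncba" (len 7), cursors c1@2 c2@5, authorship .......
After op 2 (delete): buffer="pfnba" (len 5), cursors c1@1 c2@3, authorship .....
After op 3 (insert('g')): buffer="pgfngba" (len 7), cursors c1@2 c2@5, authorship .1..2..
After op 4 (move_right): buffer="pgfngba" (len 7), cursors c1@3 c2@6, authorship .1..2..
After op 5 (delete): buffer="pgnga" (len 5), cursors c1@2 c2@4, authorship .1.2.
Authorship (.=original, N=cursor N): . 1 . 2 .
Index 1: author = 1

Answer: cursor 1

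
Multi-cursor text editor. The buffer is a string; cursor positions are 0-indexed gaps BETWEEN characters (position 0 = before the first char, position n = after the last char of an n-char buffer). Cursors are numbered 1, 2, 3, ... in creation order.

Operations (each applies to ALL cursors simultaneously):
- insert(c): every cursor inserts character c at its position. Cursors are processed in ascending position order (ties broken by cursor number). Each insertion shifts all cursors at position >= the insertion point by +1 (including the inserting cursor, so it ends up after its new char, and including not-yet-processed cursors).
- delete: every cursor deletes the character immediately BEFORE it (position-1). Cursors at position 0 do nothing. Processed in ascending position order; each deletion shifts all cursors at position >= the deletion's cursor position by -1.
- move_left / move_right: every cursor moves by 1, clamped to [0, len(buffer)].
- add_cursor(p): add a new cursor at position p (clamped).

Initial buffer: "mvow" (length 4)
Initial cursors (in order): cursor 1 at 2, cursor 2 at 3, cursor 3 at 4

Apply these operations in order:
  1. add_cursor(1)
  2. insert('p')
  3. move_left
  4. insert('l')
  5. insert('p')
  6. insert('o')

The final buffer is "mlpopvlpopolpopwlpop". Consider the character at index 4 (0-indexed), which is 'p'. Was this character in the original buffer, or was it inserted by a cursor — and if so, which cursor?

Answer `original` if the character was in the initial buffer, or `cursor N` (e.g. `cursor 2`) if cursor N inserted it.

After op 1 (add_cursor(1)): buffer="mvow" (len 4), cursors c4@1 c1@2 c2@3 c3@4, authorship ....
After op 2 (insert('p')): buffer="mpvpopwp" (len 8), cursors c4@2 c1@4 c2@6 c3@8, authorship .4.1.2.3
After op 3 (move_left): buffer="mpvpopwp" (len 8), cursors c4@1 c1@3 c2@5 c3@7, authorship .4.1.2.3
After op 4 (insert('l')): buffer="mlpvlpolpwlp" (len 12), cursors c4@2 c1@5 c2@8 c3@11, authorship .44.11.22.33
After op 5 (insert('p')): buffer="mlppvlppolppwlpp" (len 16), cursors c4@3 c1@7 c2@11 c3@15, authorship .444.111.222.333
After op 6 (insert('o')): buffer="mlpopvlpopolpopwlpop" (len 20), cursors c4@4 c1@9 c2@14 c3@19, authorship .4444.1111.2222.3333
Authorship (.=original, N=cursor N): . 4 4 4 4 . 1 1 1 1 . 2 2 2 2 . 3 3 3 3
Index 4: author = 4

Answer: cursor 4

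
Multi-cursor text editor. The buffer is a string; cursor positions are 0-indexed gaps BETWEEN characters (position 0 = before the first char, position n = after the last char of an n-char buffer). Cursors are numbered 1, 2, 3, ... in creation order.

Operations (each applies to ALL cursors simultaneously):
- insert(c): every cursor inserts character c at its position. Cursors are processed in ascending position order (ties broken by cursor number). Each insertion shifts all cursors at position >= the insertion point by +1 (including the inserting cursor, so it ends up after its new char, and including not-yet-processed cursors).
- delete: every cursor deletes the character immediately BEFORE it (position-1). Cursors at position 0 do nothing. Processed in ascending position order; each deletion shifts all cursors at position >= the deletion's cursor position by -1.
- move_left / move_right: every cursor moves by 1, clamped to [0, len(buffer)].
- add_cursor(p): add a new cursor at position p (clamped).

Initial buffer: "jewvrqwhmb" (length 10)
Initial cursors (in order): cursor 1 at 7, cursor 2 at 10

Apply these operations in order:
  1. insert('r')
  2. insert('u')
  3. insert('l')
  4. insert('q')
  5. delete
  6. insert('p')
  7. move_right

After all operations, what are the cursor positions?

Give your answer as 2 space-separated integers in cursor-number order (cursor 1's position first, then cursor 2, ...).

Answer: 12 18

Derivation:
After op 1 (insert('r')): buffer="jewvrqwrhmbr" (len 12), cursors c1@8 c2@12, authorship .......1...2
After op 2 (insert('u')): buffer="jewvrqwruhmbru" (len 14), cursors c1@9 c2@14, authorship .......11...22
After op 3 (insert('l')): buffer="jewvrqwrulhmbrul" (len 16), cursors c1@10 c2@16, authorship .......111...222
After op 4 (insert('q')): buffer="jewvrqwrulqhmbrulq" (len 18), cursors c1@11 c2@18, authorship .......1111...2222
After op 5 (delete): buffer="jewvrqwrulhmbrul" (len 16), cursors c1@10 c2@16, authorship .......111...222
After op 6 (insert('p')): buffer="jewvrqwrulphmbrulp" (len 18), cursors c1@11 c2@18, authorship .......1111...2222
After op 7 (move_right): buffer="jewvrqwrulphmbrulp" (len 18), cursors c1@12 c2@18, authorship .......1111...2222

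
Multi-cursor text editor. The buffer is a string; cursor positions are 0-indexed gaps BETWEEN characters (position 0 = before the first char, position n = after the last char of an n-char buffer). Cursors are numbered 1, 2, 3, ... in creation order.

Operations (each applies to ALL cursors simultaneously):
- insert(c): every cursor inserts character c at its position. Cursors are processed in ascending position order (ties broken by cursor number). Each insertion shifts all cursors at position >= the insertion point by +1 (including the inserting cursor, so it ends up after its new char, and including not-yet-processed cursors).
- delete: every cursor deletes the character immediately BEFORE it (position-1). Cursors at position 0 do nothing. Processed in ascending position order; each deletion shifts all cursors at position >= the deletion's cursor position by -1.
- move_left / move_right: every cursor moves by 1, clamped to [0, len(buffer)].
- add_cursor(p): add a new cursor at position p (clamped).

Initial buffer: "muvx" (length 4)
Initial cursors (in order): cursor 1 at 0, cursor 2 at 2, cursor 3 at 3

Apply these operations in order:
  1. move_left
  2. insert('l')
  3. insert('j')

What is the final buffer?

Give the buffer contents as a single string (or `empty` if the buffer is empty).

After op 1 (move_left): buffer="muvx" (len 4), cursors c1@0 c2@1 c3@2, authorship ....
After op 2 (insert('l')): buffer="lmlulvx" (len 7), cursors c1@1 c2@3 c3@5, authorship 1.2.3..
After op 3 (insert('j')): buffer="ljmljuljvx" (len 10), cursors c1@2 c2@5 c3@8, authorship 11.22.33..

Answer: ljmljuljvx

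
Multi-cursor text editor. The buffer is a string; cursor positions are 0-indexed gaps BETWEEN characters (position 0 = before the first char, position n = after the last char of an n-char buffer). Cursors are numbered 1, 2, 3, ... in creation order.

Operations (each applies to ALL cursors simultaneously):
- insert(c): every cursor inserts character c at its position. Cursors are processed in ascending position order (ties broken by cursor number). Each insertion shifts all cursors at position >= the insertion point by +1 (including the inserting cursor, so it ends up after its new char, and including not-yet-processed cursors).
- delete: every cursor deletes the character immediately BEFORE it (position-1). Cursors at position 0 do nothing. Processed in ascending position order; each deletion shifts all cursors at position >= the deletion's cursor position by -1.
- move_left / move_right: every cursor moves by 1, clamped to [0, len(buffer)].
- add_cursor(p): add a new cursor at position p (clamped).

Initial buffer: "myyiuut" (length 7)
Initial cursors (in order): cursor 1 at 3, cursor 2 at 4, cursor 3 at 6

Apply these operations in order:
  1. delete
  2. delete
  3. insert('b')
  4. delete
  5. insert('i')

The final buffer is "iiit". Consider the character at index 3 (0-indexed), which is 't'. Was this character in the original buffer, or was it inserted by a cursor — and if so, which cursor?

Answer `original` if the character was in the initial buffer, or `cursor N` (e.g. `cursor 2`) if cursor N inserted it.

After op 1 (delete): buffer="myut" (len 4), cursors c1@2 c2@2 c3@3, authorship ....
After op 2 (delete): buffer="t" (len 1), cursors c1@0 c2@0 c3@0, authorship .
After op 3 (insert('b')): buffer="bbbt" (len 4), cursors c1@3 c2@3 c3@3, authorship 123.
After op 4 (delete): buffer="t" (len 1), cursors c1@0 c2@0 c3@0, authorship .
After op 5 (insert('i')): buffer="iiit" (len 4), cursors c1@3 c2@3 c3@3, authorship 123.
Authorship (.=original, N=cursor N): 1 2 3 .
Index 3: author = original

Answer: original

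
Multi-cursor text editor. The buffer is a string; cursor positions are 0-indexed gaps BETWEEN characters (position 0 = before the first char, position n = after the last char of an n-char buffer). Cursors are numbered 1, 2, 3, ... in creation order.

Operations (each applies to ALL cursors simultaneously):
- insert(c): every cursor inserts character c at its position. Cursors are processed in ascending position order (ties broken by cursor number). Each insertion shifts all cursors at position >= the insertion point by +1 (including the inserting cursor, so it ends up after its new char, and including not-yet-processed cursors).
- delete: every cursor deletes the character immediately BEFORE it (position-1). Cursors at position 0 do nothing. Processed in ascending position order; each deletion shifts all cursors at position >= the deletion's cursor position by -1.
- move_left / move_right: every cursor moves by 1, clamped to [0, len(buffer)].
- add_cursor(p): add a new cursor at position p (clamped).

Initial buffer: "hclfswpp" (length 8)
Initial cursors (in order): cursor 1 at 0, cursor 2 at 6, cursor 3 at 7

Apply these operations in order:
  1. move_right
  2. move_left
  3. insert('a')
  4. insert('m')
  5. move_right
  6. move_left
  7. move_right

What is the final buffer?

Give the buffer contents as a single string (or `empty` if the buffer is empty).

Answer: amhclfswampamp

Derivation:
After op 1 (move_right): buffer="hclfswpp" (len 8), cursors c1@1 c2@7 c3@8, authorship ........
After op 2 (move_left): buffer="hclfswpp" (len 8), cursors c1@0 c2@6 c3@7, authorship ........
After op 3 (insert('a')): buffer="ahclfswapap" (len 11), cursors c1@1 c2@8 c3@10, authorship 1......2.3.
After op 4 (insert('m')): buffer="amhclfswampamp" (len 14), cursors c1@2 c2@10 c3@13, authorship 11......22.33.
After op 5 (move_right): buffer="amhclfswampamp" (len 14), cursors c1@3 c2@11 c3@14, authorship 11......22.33.
After op 6 (move_left): buffer="amhclfswampamp" (len 14), cursors c1@2 c2@10 c3@13, authorship 11......22.33.
After op 7 (move_right): buffer="amhclfswampamp" (len 14), cursors c1@3 c2@11 c3@14, authorship 11......22.33.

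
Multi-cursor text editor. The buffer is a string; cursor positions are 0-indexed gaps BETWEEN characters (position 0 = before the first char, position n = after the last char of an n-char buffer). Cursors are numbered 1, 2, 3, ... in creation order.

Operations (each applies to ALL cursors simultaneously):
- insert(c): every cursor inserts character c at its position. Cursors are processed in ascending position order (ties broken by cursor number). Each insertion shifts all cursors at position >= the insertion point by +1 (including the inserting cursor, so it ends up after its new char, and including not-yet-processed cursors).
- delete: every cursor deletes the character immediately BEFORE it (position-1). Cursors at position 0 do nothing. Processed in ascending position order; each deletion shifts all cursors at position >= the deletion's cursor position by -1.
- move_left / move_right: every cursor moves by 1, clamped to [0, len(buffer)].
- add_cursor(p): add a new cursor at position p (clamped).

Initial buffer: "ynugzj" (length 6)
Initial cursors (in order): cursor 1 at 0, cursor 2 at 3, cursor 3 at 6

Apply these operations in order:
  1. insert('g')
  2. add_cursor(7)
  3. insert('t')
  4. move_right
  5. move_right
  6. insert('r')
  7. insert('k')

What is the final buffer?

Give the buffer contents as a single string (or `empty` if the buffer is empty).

After op 1 (insert('g')): buffer="gynuggzjg" (len 9), cursors c1@1 c2@5 c3@9, authorship 1...2...3
After op 2 (add_cursor(7)): buffer="gynuggzjg" (len 9), cursors c1@1 c2@5 c4@7 c3@9, authorship 1...2...3
After op 3 (insert('t')): buffer="gtynugtgztjgt" (len 13), cursors c1@2 c2@7 c4@10 c3@13, authorship 11...22..4.33
After op 4 (move_right): buffer="gtynugtgztjgt" (len 13), cursors c1@3 c2@8 c4@11 c3@13, authorship 11...22..4.33
After op 5 (move_right): buffer="gtynugtgztjgt" (len 13), cursors c1@4 c2@9 c4@12 c3@13, authorship 11...22..4.33
After op 6 (insert('r')): buffer="gtynrugtgzrtjgrtr" (len 17), cursors c1@5 c2@11 c4@15 c3@17, authorship 11..1.22..24.3433
After op 7 (insert('k')): buffer="gtynrkugtgzrktjgrktrk" (len 21), cursors c1@6 c2@13 c4@18 c3@21, authorship 11..11.22..224.344333

Answer: gtynrkugtgzrktjgrktrk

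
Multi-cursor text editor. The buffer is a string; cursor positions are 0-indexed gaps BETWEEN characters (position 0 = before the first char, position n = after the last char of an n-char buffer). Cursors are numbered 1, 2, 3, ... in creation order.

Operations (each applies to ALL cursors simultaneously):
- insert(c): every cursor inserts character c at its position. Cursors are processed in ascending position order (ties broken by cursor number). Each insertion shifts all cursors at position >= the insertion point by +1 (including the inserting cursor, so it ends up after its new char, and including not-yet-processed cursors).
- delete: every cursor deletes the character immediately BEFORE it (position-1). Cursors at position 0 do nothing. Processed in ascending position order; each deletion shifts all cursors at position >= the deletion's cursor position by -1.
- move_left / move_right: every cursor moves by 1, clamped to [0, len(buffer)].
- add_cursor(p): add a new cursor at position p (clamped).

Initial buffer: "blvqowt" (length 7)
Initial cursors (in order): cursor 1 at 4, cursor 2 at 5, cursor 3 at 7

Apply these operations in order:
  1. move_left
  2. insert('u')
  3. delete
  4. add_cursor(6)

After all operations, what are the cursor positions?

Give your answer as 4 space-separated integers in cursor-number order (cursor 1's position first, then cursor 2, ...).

After op 1 (move_left): buffer="blvqowt" (len 7), cursors c1@3 c2@4 c3@6, authorship .......
After op 2 (insert('u')): buffer="blvuquowut" (len 10), cursors c1@4 c2@6 c3@9, authorship ...1.2..3.
After op 3 (delete): buffer="blvqowt" (len 7), cursors c1@3 c2@4 c3@6, authorship .......
After op 4 (add_cursor(6)): buffer="blvqowt" (len 7), cursors c1@3 c2@4 c3@6 c4@6, authorship .......

Answer: 3 4 6 6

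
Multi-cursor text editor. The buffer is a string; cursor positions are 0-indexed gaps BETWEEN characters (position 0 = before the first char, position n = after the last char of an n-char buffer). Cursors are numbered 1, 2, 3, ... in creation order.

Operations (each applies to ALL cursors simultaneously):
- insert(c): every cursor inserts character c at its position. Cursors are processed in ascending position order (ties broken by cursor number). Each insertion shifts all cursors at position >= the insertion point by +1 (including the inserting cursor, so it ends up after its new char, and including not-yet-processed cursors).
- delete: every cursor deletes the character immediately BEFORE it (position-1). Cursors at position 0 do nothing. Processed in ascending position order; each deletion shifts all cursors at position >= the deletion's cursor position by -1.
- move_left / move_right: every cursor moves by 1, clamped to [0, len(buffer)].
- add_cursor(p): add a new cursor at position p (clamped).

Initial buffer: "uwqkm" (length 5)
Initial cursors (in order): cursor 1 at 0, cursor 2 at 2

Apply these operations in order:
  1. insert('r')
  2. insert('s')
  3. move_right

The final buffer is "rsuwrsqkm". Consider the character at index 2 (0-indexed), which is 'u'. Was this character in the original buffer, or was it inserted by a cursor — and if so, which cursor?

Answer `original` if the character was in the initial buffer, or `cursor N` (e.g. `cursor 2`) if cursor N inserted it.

Answer: original

Derivation:
After op 1 (insert('r')): buffer="ruwrqkm" (len 7), cursors c1@1 c2@4, authorship 1..2...
After op 2 (insert('s')): buffer="rsuwrsqkm" (len 9), cursors c1@2 c2@6, authorship 11..22...
After op 3 (move_right): buffer="rsuwrsqkm" (len 9), cursors c1@3 c2@7, authorship 11..22...
Authorship (.=original, N=cursor N): 1 1 . . 2 2 . . .
Index 2: author = original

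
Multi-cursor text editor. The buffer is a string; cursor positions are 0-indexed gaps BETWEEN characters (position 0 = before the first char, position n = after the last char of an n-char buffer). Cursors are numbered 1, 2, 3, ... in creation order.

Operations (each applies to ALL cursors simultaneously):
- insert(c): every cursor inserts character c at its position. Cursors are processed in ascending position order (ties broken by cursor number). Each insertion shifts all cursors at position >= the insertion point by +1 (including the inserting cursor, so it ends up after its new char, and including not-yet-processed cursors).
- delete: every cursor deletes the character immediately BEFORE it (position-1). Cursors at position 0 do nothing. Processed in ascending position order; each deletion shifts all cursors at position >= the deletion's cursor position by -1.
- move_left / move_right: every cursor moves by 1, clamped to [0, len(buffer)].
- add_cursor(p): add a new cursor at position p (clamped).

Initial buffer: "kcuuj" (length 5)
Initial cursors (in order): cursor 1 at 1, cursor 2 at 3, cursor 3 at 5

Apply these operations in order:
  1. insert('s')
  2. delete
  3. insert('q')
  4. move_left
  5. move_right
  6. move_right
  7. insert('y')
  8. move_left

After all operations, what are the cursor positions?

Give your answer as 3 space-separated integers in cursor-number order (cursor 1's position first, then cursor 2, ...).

Answer: 3 7 10

Derivation:
After op 1 (insert('s')): buffer="kscusujs" (len 8), cursors c1@2 c2@5 c3@8, authorship .1..2..3
After op 2 (delete): buffer="kcuuj" (len 5), cursors c1@1 c2@3 c3@5, authorship .....
After op 3 (insert('q')): buffer="kqcuqujq" (len 8), cursors c1@2 c2@5 c3@8, authorship .1..2..3
After op 4 (move_left): buffer="kqcuqujq" (len 8), cursors c1@1 c2@4 c3@7, authorship .1..2..3
After op 5 (move_right): buffer="kqcuqujq" (len 8), cursors c1@2 c2@5 c3@8, authorship .1..2..3
After op 6 (move_right): buffer="kqcuqujq" (len 8), cursors c1@3 c2@6 c3@8, authorship .1..2..3
After op 7 (insert('y')): buffer="kqcyuquyjqy" (len 11), cursors c1@4 c2@8 c3@11, authorship .1.1.2.2.33
After op 8 (move_left): buffer="kqcyuquyjqy" (len 11), cursors c1@3 c2@7 c3@10, authorship .1.1.2.2.33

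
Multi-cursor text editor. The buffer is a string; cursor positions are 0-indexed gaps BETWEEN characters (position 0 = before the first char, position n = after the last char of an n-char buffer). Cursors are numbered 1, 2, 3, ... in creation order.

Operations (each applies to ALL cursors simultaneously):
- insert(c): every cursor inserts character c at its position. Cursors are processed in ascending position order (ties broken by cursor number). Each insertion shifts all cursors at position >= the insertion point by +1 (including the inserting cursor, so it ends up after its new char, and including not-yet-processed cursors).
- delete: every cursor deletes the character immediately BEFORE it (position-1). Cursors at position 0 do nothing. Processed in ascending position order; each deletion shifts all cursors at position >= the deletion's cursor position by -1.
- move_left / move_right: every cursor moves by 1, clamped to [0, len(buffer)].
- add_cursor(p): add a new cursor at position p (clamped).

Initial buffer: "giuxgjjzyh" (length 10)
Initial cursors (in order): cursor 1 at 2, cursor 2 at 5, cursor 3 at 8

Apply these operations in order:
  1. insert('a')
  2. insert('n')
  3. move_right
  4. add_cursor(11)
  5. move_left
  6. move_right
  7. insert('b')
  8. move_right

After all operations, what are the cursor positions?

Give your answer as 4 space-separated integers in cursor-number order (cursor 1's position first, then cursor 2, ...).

After op 1 (insert('a')): buffer="giauxgajjzayh" (len 13), cursors c1@3 c2@7 c3@11, authorship ..1...2...3..
After op 2 (insert('n')): buffer="gianuxganjjzanyh" (len 16), cursors c1@4 c2@9 c3@14, authorship ..11...22...33..
After op 3 (move_right): buffer="gianuxganjjzanyh" (len 16), cursors c1@5 c2@10 c3@15, authorship ..11...22...33..
After op 4 (add_cursor(11)): buffer="gianuxganjjzanyh" (len 16), cursors c1@5 c2@10 c4@11 c3@15, authorship ..11...22...33..
After op 5 (move_left): buffer="gianuxganjjzanyh" (len 16), cursors c1@4 c2@9 c4@10 c3@14, authorship ..11...22...33..
After op 6 (move_right): buffer="gianuxganjjzanyh" (len 16), cursors c1@5 c2@10 c4@11 c3@15, authorship ..11...22...33..
After op 7 (insert('b')): buffer="gianubxganjbjbzanybh" (len 20), cursors c1@6 c2@12 c4@14 c3@19, authorship ..11.1..22.2.4.33.3.
After op 8 (move_right): buffer="gianubxganjbjbzanybh" (len 20), cursors c1@7 c2@13 c4@15 c3@20, authorship ..11.1..22.2.4.33.3.

Answer: 7 13 20 15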